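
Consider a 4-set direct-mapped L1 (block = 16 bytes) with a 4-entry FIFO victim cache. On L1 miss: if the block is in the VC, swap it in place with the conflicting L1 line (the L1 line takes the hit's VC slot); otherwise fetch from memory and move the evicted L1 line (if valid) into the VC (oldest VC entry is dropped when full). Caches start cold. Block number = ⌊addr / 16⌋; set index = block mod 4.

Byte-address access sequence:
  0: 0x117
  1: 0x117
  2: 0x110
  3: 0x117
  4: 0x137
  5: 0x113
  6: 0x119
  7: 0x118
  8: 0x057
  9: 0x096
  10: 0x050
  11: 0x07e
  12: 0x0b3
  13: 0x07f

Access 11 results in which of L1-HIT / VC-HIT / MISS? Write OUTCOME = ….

  [0] addr=0x117 blk=17 s=1: MISS | VC []
  [1] addr=0x117 blk=17 s=1: L1-HIT | VC []
  [2] addr=0x110 blk=17 s=1: L1-HIT | VC []
  [3] addr=0x117 blk=17 s=1: L1-HIT | VC []
  [4] addr=0x137 blk=19 s=3: MISS | VC []
  [5] addr=0x113 blk=17 s=1: L1-HIT | VC []
  [6] addr=0x119 blk=17 s=1: L1-HIT | VC []
  [7] addr=0x118 blk=17 s=1: L1-HIT | VC []
  [8] addr=0x57 blk=5 s=1: MISS | VC [17]
  [9] addr=0x96 blk=9 s=1: MISS | VC [17, 5]
  [10] addr=0x50 blk=5 s=1: VC-HIT | VC [17, 9]
  [11] addr=0x7e blk=7 s=3: MISS | VC [17, 9, 19]
  [12] addr=0xb3 blk=11 s=3: MISS | VC [17, 9, 19, 7]
  [13] addr=0x7f blk=7 s=3: VC-HIT | VC [17, 9, 19, 11]

OUTCOME = MISS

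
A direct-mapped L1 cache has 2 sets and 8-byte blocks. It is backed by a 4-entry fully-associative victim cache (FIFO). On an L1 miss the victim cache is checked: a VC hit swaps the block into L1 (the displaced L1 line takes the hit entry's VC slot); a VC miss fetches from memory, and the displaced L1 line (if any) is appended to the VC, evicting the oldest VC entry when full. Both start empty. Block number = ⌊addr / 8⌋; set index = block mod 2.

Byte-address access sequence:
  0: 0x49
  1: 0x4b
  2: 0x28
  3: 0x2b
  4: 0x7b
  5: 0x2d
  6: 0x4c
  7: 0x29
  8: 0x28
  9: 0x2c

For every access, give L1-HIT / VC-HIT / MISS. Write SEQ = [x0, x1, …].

SEQ = [MISS, L1-HIT, MISS, L1-HIT, MISS, VC-HIT, VC-HIT, VC-HIT, L1-HIT, L1-HIT]

#0 0x49→b9/s1 MISS; vc=[]
#1 0x4b→b9/s1 L1-HIT; vc=[]
#2 0x28→b5/s1 MISS; vc=[9]
#3 0x2b→b5/s1 L1-HIT; vc=[9]
#4 0x7b→b15/s1 MISS; vc=[9,5]
#5 0x2d→b5/s1 VC-HIT; vc=[9,15]
#6 0x4c→b9/s1 VC-HIT; vc=[5,15]
#7 0x29→b5/s1 VC-HIT; vc=[9,15]
#8 0x28→b5/s1 L1-HIT; vc=[9,15]
#9 0x2c→b5/s1 L1-HIT; vc=[9,15]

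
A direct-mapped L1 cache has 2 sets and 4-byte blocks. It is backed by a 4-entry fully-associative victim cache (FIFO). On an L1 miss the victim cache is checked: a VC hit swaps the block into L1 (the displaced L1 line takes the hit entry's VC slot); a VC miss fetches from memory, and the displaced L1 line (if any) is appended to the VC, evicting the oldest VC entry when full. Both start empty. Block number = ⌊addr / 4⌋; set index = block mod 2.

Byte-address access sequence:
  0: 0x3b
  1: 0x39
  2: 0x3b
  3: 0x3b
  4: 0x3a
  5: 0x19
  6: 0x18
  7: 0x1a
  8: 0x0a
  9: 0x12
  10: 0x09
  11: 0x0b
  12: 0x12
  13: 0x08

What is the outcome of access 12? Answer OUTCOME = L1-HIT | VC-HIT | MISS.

OUTCOME = VC-HIT

#0 0x3b→b14/s0 MISS; vc=[]
#1 0x39→b14/s0 L1-HIT; vc=[]
#2 0x3b→b14/s0 L1-HIT; vc=[]
#3 0x3b→b14/s0 L1-HIT; vc=[]
#4 0x3a→b14/s0 L1-HIT; vc=[]
#5 0x19→b6/s0 MISS; vc=[14]
#6 0x18→b6/s0 L1-HIT; vc=[14]
#7 0x1a→b6/s0 L1-HIT; vc=[14]
#8 0xa→b2/s0 MISS; vc=[14,6]
#9 0x12→b4/s0 MISS; vc=[14,6,2]
#10 0x9→b2/s0 VC-HIT; vc=[14,6,4]
#11 0xb→b2/s0 L1-HIT; vc=[14,6,4]
#12 0x12→b4/s0 VC-HIT; vc=[14,6,2]
#13 0x8→b2/s0 VC-HIT; vc=[14,6,4]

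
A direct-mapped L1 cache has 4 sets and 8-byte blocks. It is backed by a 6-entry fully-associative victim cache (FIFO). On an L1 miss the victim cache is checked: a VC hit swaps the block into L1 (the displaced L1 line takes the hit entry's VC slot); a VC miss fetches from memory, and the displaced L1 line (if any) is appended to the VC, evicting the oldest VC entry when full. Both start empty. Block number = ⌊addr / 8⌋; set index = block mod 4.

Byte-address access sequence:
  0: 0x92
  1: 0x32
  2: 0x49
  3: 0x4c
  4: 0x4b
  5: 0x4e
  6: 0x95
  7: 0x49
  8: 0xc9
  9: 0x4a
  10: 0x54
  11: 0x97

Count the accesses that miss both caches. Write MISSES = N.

MISSES = 5

#0 0x92→b18/s2 MISS; vc=[]
#1 0x32→b6/s2 MISS; vc=[18]
#2 0x49→b9/s1 MISS; vc=[18]
#3 0x4c→b9/s1 L1-HIT; vc=[18]
#4 0x4b→b9/s1 L1-HIT; vc=[18]
#5 0x4e→b9/s1 L1-HIT; vc=[18]
#6 0x95→b18/s2 VC-HIT; vc=[6]
#7 0x49→b9/s1 L1-HIT; vc=[6]
#8 0xc9→b25/s1 MISS; vc=[6,9]
#9 0x4a→b9/s1 VC-HIT; vc=[6,25]
#10 0x54→b10/s2 MISS; vc=[6,25,18]
#11 0x97→b18/s2 VC-HIT; vc=[6,25,10]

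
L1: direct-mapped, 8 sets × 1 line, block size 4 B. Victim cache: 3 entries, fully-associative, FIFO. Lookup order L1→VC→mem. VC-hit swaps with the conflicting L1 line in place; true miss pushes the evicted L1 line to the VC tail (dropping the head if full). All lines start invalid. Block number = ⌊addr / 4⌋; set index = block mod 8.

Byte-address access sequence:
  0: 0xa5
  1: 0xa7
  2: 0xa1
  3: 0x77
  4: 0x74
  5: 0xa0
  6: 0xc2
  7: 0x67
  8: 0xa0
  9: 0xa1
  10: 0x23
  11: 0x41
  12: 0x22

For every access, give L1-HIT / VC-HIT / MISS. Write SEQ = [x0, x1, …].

SEQ = [MISS, L1-HIT, MISS, MISS, L1-HIT, L1-HIT, MISS, MISS, VC-HIT, L1-HIT, MISS, MISS, VC-HIT]

0: 0xa5 (blk 41, set 1) → MISS  vc=[]
1: 0xa7 (blk 41, set 1) → L1-HIT  vc=[]
2: 0xa1 (blk 40, set 0) → MISS  vc=[]
3: 0x77 (blk 29, set 5) → MISS  vc=[]
4: 0x74 (blk 29, set 5) → L1-HIT  vc=[]
5: 0xa0 (blk 40, set 0) → L1-HIT  vc=[]
6: 0xc2 (blk 48, set 0) → MISS  vc=[40]
7: 0x67 (blk 25, set 1) → MISS  vc=[40, 41]
8: 0xa0 (blk 40, set 0) → VC-HIT  vc=[48, 41]
9: 0xa1 (blk 40, set 0) → L1-HIT  vc=[48, 41]
10: 0x23 (blk 8, set 0) → MISS  vc=[48, 41, 40]
11: 0x41 (blk 16, set 0) → MISS  vc=[41, 40, 8]
12: 0x22 (blk 8, set 0) → VC-HIT  vc=[41, 40, 16]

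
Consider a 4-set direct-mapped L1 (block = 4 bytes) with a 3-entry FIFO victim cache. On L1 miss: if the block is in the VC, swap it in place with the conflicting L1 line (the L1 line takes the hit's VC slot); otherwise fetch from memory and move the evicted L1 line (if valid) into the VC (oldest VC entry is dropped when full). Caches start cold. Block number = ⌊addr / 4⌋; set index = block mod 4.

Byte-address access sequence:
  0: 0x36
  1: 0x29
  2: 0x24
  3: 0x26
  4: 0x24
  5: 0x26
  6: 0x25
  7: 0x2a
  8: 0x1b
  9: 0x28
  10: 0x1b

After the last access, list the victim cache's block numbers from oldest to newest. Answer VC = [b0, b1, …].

VC = [13, 10]

#0 0x36→b13/s1 MISS; vc=[]
#1 0x29→b10/s2 MISS; vc=[]
#2 0x24→b9/s1 MISS; vc=[13]
#3 0x26→b9/s1 L1-HIT; vc=[13]
#4 0x24→b9/s1 L1-HIT; vc=[13]
#5 0x26→b9/s1 L1-HIT; vc=[13]
#6 0x25→b9/s1 L1-HIT; vc=[13]
#7 0x2a→b10/s2 L1-HIT; vc=[13]
#8 0x1b→b6/s2 MISS; vc=[13,10]
#9 0x28→b10/s2 VC-HIT; vc=[13,6]
#10 0x1b→b6/s2 VC-HIT; vc=[13,10]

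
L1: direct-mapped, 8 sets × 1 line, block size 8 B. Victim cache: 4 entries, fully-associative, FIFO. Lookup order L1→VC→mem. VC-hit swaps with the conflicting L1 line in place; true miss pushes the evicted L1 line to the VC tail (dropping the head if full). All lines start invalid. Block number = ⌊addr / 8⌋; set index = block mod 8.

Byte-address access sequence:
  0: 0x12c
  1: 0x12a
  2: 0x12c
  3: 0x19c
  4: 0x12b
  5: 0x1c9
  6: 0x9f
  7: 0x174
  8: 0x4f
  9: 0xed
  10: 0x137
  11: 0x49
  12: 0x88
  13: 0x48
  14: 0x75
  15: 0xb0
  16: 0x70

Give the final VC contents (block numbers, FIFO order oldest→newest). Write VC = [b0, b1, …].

  [0] addr=0x12c blk=37 s=5: MISS | VC []
  [1] addr=0x12a blk=37 s=5: L1-HIT | VC []
  [2] addr=0x12c blk=37 s=5: L1-HIT | VC []
  [3] addr=0x19c blk=51 s=3: MISS | VC []
  [4] addr=0x12b blk=37 s=5: L1-HIT | VC []
  [5] addr=0x1c9 blk=57 s=1: MISS | VC []
  [6] addr=0x9f blk=19 s=3: MISS | VC [51]
  [7] addr=0x174 blk=46 s=6: MISS | VC [51]
  [8] addr=0x4f blk=9 s=1: MISS | VC [51, 57]
  [9] addr=0xed blk=29 s=5: MISS | VC [51, 57, 37]
  [10] addr=0x137 blk=38 s=6: MISS | VC [51, 57, 37, 46]
  [11] addr=0x49 blk=9 s=1: L1-HIT | VC [51, 57, 37, 46]
  [12] addr=0x88 blk=17 s=1: MISS | VC [57, 37, 46, 9]
  [13] addr=0x48 blk=9 s=1: VC-HIT | VC [57, 37, 46, 17]
  [14] addr=0x75 blk=14 s=6: MISS | VC [37, 46, 17, 38]
  [15] addr=0xb0 blk=22 s=6: MISS | VC [46, 17, 38, 14]
  [16] addr=0x70 blk=14 s=6: VC-HIT | VC [46, 17, 38, 22]

VC = [46, 17, 38, 22]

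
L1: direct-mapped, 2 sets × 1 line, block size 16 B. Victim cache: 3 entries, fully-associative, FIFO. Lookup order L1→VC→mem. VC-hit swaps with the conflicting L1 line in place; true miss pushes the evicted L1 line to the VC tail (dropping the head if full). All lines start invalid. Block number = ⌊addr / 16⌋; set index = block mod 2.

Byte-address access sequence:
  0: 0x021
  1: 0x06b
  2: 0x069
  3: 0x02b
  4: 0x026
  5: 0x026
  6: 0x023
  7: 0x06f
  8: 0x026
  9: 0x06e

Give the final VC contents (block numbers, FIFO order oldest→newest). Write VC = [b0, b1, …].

VC = [2]

0: 0x21 (blk 2, set 0) → MISS  vc=[]
1: 0x6b (blk 6, set 0) → MISS  vc=[2]
2: 0x69 (blk 6, set 0) → L1-HIT  vc=[2]
3: 0x2b (blk 2, set 0) → VC-HIT  vc=[6]
4: 0x26 (blk 2, set 0) → L1-HIT  vc=[6]
5: 0x26 (blk 2, set 0) → L1-HIT  vc=[6]
6: 0x23 (blk 2, set 0) → L1-HIT  vc=[6]
7: 0x6f (blk 6, set 0) → VC-HIT  vc=[2]
8: 0x26 (blk 2, set 0) → VC-HIT  vc=[6]
9: 0x6e (blk 6, set 0) → VC-HIT  vc=[2]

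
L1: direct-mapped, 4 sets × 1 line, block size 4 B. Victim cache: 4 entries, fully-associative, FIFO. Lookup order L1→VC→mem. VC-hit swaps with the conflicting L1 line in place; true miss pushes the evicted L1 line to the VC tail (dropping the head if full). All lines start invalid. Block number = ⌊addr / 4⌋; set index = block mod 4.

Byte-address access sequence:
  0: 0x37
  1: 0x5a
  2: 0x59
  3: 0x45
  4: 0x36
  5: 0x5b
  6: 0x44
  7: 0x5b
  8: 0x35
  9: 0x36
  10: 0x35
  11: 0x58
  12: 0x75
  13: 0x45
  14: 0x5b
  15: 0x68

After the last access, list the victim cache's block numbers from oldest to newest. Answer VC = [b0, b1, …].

#0 0x37→b13/s1 MISS; vc=[]
#1 0x5a→b22/s2 MISS; vc=[]
#2 0x59→b22/s2 L1-HIT; vc=[]
#3 0x45→b17/s1 MISS; vc=[13]
#4 0x36→b13/s1 VC-HIT; vc=[17]
#5 0x5b→b22/s2 L1-HIT; vc=[17]
#6 0x44→b17/s1 VC-HIT; vc=[13]
#7 0x5b→b22/s2 L1-HIT; vc=[13]
#8 0x35→b13/s1 VC-HIT; vc=[17]
#9 0x36→b13/s1 L1-HIT; vc=[17]
#10 0x35→b13/s1 L1-HIT; vc=[17]
#11 0x58→b22/s2 L1-HIT; vc=[17]
#12 0x75→b29/s1 MISS; vc=[17,13]
#13 0x45→b17/s1 VC-HIT; vc=[29,13]
#14 0x5b→b22/s2 L1-HIT; vc=[29,13]
#15 0x68→b26/s2 MISS; vc=[29,13,22]

VC = [29, 13, 22]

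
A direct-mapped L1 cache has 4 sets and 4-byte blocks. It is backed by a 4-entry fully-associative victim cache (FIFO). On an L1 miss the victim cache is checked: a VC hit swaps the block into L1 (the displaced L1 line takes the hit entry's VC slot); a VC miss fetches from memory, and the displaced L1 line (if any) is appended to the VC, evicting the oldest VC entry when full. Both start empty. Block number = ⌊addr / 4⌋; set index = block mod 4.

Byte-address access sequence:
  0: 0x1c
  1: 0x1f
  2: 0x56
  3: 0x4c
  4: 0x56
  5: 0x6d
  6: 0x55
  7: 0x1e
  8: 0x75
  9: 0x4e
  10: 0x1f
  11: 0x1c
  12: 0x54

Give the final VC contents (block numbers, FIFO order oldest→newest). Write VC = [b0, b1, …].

#0 0x1c→b7/s3 MISS; vc=[]
#1 0x1f→b7/s3 L1-HIT; vc=[]
#2 0x56→b21/s1 MISS; vc=[]
#3 0x4c→b19/s3 MISS; vc=[7]
#4 0x56→b21/s1 L1-HIT; vc=[7]
#5 0x6d→b27/s3 MISS; vc=[7,19]
#6 0x55→b21/s1 L1-HIT; vc=[7,19]
#7 0x1e→b7/s3 VC-HIT; vc=[27,19]
#8 0x75→b29/s1 MISS; vc=[27,19,21]
#9 0x4e→b19/s3 VC-HIT; vc=[27,7,21]
#10 0x1f→b7/s3 VC-HIT; vc=[27,19,21]
#11 0x1c→b7/s3 L1-HIT; vc=[27,19,21]
#12 0x54→b21/s1 VC-HIT; vc=[27,19,29]

VC = [27, 19, 29]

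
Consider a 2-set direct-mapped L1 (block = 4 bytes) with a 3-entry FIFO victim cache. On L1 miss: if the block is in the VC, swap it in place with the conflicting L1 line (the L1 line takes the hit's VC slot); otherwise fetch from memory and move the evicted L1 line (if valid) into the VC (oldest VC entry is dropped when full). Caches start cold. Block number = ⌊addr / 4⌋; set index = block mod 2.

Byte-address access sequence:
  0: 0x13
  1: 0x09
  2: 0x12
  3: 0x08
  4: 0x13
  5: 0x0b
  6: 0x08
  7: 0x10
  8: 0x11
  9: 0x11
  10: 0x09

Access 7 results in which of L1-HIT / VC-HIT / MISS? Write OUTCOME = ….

OUTCOME = VC-HIT

0: 0x13 (blk 4, set 0) → MISS  vc=[]
1: 0x9 (blk 2, set 0) → MISS  vc=[4]
2: 0x12 (blk 4, set 0) → VC-HIT  vc=[2]
3: 0x8 (blk 2, set 0) → VC-HIT  vc=[4]
4: 0x13 (blk 4, set 0) → VC-HIT  vc=[2]
5: 0xb (blk 2, set 0) → VC-HIT  vc=[4]
6: 0x8 (blk 2, set 0) → L1-HIT  vc=[4]
7: 0x10 (blk 4, set 0) → VC-HIT  vc=[2]
8: 0x11 (blk 4, set 0) → L1-HIT  vc=[2]
9: 0x11 (blk 4, set 0) → L1-HIT  vc=[2]
10: 0x9 (blk 2, set 0) → VC-HIT  vc=[4]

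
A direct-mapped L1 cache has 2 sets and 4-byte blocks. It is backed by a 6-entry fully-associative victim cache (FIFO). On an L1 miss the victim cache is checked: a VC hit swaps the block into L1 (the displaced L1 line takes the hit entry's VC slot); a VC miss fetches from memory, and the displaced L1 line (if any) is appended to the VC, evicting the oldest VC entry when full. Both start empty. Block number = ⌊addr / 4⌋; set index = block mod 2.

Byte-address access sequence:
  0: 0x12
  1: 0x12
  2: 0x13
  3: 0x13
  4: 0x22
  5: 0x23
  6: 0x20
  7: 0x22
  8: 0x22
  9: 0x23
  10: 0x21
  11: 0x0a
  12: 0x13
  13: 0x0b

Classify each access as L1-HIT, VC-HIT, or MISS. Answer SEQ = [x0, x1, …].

  [0] addr=0x12 blk=4 s=0: MISS | VC []
  [1] addr=0x12 blk=4 s=0: L1-HIT | VC []
  [2] addr=0x13 blk=4 s=0: L1-HIT | VC []
  [3] addr=0x13 blk=4 s=0: L1-HIT | VC []
  [4] addr=0x22 blk=8 s=0: MISS | VC [4]
  [5] addr=0x23 blk=8 s=0: L1-HIT | VC [4]
  [6] addr=0x20 blk=8 s=0: L1-HIT | VC [4]
  [7] addr=0x22 blk=8 s=0: L1-HIT | VC [4]
  [8] addr=0x22 blk=8 s=0: L1-HIT | VC [4]
  [9] addr=0x23 blk=8 s=0: L1-HIT | VC [4]
  [10] addr=0x21 blk=8 s=0: L1-HIT | VC [4]
  [11] addr=0xa blk=2 s=0: MISS | VC [4, 8]
  [12] addr=0x13 blk=4 s=0: VC-HIT | VC [2, 8]
  [13] addr=0xb blk=2 s=0: VC-HIT | VC [4, 8]

SEQ = [MISS, L1-HIT, L1-HIT, L1-HIT, MISS, L1-HIT, L1-HIT, L1-HIT, L1-HIT, L1-HIT, L1-HIT, MISS, VC-HIT, VC-HIT]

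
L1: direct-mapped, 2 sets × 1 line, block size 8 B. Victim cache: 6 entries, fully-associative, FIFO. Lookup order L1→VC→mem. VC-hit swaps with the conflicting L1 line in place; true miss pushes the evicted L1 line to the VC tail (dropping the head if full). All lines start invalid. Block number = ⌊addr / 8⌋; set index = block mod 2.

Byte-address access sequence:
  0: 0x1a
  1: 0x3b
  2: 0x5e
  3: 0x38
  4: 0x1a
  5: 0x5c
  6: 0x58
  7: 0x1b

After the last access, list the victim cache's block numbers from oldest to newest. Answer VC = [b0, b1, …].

  [0] addr=0x1a blk=3 s=1: MISS | VC []
  [1] addr=0x3b blk=7 s=1: MISS | VC [3]
  [2] addr=0x5e blk=11 s=1: MISS | VC [3, 7]
  [3] addr=0x38 blk=7 s=1: VC-HIT | VC [3, 11]
  [4] addr=0x1a blk=3 s=1: VC-HIT | VC [7, 11]
  [5] addr=0x5c blk=11 s=1: VC-HIT | VC [7, 3]
  [6] addr=0x58 blk=11 s=1: L1-HIT | VC [7, 3]
  [7] addr=0x1b blk=3 s=1: VC-HIT | VC [7, 11]

VC = [7, 11]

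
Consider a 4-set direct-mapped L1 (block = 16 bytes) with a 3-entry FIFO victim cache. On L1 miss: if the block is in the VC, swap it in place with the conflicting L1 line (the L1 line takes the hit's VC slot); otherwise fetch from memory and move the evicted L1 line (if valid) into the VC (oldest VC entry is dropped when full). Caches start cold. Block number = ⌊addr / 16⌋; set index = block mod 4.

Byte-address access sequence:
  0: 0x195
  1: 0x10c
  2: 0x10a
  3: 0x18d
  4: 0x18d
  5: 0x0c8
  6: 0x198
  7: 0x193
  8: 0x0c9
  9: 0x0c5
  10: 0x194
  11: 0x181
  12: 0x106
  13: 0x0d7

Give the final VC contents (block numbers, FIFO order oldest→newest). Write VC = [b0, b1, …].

  [0] addr=0x195 blk=25 s=1: MISS | VC []
  [1] addr=0x10c blk=16 s=0: MISS | VC []
  [2] addr=0x10a blk=16 s=0: L1-HIT | VC []
  [3] addr=0x18d blk=24 s=0: MISS | VC [16]
  [4] addr=0x18d blk=24 s=0: L1-HIT | VC [16]
  [5] addr=0xc8 blk=12 s=0: MISS | VC [16, 24]
  [6] addr=0x198 blk=25 s=1: L1-HIT | VC [16, 24]
  [7] addr=0x193 blk=25 s=1: L1-HIT | VC [16, 24]
  [8] addr=0xc9 blk=12 s=0: L1-HIT | VC [16, 24]
  [9] addr=0xc5 blk=12 s=0: L1-HIT | VC [16, 24]
  [10] addr=0x194 blk=25 s=1: L1-HIT | VC [16, 24]
  [11] addr=0x181 blk=24 s=0: VC-HIT | VC [16, 12]
  [12] addr=0x106 blk=16 s=0: VC-HIT | VC [24, 12]
  [13] addr=0xd7 blk=13 s=1: MISS | VC [24, 12, 25]

VC = [24, 12, 25]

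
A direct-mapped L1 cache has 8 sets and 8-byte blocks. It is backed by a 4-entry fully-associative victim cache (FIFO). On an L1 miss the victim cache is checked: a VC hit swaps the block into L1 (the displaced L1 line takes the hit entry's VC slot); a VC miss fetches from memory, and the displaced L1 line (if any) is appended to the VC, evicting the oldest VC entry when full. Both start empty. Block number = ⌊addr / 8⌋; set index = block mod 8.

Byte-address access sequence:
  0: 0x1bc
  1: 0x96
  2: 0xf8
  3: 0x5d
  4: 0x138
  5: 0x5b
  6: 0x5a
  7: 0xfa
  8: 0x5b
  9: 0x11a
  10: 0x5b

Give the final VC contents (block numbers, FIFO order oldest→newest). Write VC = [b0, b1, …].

VC = [55, 39, 35]

0: 0x1bc (blk 55, set 7) → MISS  vc=[]
1: 0x96 (blk 18, set 2) → MISS  vc=[]
2: 0xf8 (blk 31, set 7) → MISS  vc=[55]
3: 0x5d (blk 11, set 3) → MISS  vc=[55]
4: 0x138 (blk 39, set 7) → MISS  vc=[55, 31]
5: 0x5b (blk 11, set 3) → L1-HIT  vc=[55, 31]
6: 0x5a (blk 11, set 3) → L1-HIT  vc=[55, 31]
7: 0xfa (blk 31, set 7) → VC-HIT  vc=[55, 39]
8: 0x5b (blk 11, set 3) → L1-HIT  vc=[55, 39]
9: 0x11a (blk 35, set 3) → MISS  vc=[55, 39, 11]
10: 0x5b (blk 11, set 3) → VC-HIT  vc=[55, 39, 35]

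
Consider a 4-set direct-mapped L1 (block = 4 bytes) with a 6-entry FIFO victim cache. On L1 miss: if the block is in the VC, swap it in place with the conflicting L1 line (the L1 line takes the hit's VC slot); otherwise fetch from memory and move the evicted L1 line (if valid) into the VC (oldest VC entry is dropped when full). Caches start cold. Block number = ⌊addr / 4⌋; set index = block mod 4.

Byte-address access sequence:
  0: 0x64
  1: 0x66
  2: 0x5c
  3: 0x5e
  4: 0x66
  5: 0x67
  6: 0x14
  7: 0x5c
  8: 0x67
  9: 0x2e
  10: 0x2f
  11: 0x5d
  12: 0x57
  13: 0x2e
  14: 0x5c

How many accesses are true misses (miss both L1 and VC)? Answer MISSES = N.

MISSES = 5

  [0] addr=0x64 blk=25 s=1: MISS | VC []
  [1] addr=0x66 blk=25 s=1: L1-HIT | VC []
  [2] addr=0x5c blk=23 s=3: MISS | VC []
  [3] addr=0x5e blk=23 s=3: L1-HIT | VC []
  [4] addr=0x66 blk=25 s=1: L1-HIT | VC []
  [5] addr=0x67 blk=25 s=1: L1-HIT | VC []
  [6] addr=0x14 blk=5 s=1: MISS | VC [25]
  [7] addr=0x5c blk=23 s=3: L1-HIT | VC [25]
  [8] addr=0x67 blk=25 s=1: VC-HIT | VC [5]
  [9] addr=0x2e blk=11 s=3: MISS | VC [5, 23]
  [10] addr=0x2f blk=11 s=3: L1-HIT | VC [5, 23]
  [11] addr=0x5d blk=23 s=3: VC-HIT | VC [5, 11]
  [12] addr=0x57 blk=21 s=1: MISS | VC [5, 11, 25]
  [13] addr=0x2e blk=11 s=3: VC-HIT | VC [5, 23, 25]
  [14] addr=0x5c blk=23 s=3: VC-HIT | VC [5, 11, 25]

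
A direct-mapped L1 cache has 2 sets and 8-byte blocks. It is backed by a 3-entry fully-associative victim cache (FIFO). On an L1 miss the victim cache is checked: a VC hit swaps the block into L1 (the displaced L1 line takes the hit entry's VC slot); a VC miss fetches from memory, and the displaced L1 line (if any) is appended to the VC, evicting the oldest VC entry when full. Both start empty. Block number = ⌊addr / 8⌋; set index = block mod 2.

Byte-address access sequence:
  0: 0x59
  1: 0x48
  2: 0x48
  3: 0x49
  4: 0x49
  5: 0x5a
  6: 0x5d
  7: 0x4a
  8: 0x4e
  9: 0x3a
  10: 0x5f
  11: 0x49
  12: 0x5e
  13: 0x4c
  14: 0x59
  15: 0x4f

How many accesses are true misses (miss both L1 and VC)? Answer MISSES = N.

MISSES = 3

  [0] addr=0x59 blk=11 s=1: MISS | VC []
  [1] addr=0x48 blk=9 s=1: MISS | VC [11]
  [2] addr=0x48 blk=9 s=1: L1-HIT | VC [11]
  [3] addr=0x49 blk=9 s=1: L1-HIT | VC [11]
  [4] addr=0x49 blk=9 s=1: L1-HIT | VC [11]
  [5] addr=0x5a blk=11 s=1: VC-HIT | VC [9]
  [6] addr=0x5d blk=11 s=1: L1-HIT | VC [9]
  [7] addr=0x4a blk=9 s=1: VC-HIT | VC [11]
  [8] addr=0x4e blk=9 s=1: L1-HIT | VC [11]
  [9] addr=0x3a blk=7 s=1: MISS | VC [11, 9]
  [10] addr=0x5f blk=11 s=1: VC-HIT | VC [7, 9]
  [11] addr=0x49 blk=9 s=1: VC-HIT | VC [7, 11]
  [12] addr=0x5e blk=11 s=1: VC-HIT | VC [7, 9]
  [13] addr=0x4c blk=9 s=1: VC-HIT | VC [7, 11]
  [14] addr=0x59 blk=11 s=1: VC-HIT | VC [7, 9]
  [15] addr=0x4f blk=9 s=1: VC-HIT | VC [7, 11]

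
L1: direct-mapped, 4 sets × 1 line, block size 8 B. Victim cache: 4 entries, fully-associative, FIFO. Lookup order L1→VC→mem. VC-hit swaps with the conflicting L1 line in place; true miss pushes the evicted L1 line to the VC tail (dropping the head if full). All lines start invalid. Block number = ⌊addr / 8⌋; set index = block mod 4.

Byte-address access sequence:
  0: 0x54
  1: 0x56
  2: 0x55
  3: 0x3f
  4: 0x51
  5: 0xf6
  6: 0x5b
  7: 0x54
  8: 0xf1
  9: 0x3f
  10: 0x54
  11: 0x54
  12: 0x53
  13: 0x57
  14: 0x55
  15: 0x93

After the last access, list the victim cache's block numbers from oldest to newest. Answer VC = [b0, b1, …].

VC = [30, 11, 10]

0: 0x54 (blk 10, set 2) → MISS  vc=[]
1: 0x56 (blk 10, set 2) → L1-HIT  vc=[]
2: 0x55 (blk 10, set 2) → L1-HIT  vc=[]
3: 0x3f (blk 7, set 3) → MISS  vc=[]
4: 0x51 (blk 10, set 2) → L1-HIT  vc=[]
5: 0xf6 (blk 30, set 2) → MISS  vc=[10]
6: 0x5b (blk 11, set 3) → MISS  vc=[10, 7]
7: 0x54 (blk 10, set 2) → VC-HIT  vc=[30, 7]
8: 0xf1 (blk 30, set 2) → VC-HIT  vc=[10, 7]
9: 0x3f (blk 7, set 3) → VC-HIT  vc=[10, 11]
10: 0x54 (blk 10, set 2) → VC-HIT  vc=[30, 11]
11: 0x54 (blk 10, set 2) → L1-HIT  vc=[30, 11]
12: 0x53 (blk 10, set 2) → L1-HIT  vc=[30, 11]
13: 0x57 (blk 10, set 2) → L1-HIT  vc=[30, 11]
14: 0x55 (blk 10, set 2) → L1-HIT  vc=[30, 11]
15: 0x93 (blk 18, set 2) → MISS  vc=[30, 11, 10]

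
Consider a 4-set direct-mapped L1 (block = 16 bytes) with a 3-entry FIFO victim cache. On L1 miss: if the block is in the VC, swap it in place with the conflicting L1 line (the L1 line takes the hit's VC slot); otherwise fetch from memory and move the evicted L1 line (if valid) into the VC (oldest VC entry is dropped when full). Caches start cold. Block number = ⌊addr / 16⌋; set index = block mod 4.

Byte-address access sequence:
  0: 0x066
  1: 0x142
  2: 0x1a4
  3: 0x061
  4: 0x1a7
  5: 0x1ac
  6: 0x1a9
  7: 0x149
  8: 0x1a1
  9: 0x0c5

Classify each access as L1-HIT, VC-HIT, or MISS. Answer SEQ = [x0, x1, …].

#0 0x66→b6/s2 MISS; vc=[]
#1 0x142→b20/s0 MISS; vc=[]
#2 0x1a4→b26/s2 MISS; vc=[6]
#3 0x61→b6/s2 VC-HIT; vc=[26]
#4 0x1a7→b26/s2 VC-HIT; vc=[6]
#5 0x1ac→b26/s2 L1-HIT; vc=[6]
#6 0x1a9→b26/s2 L1-HIT; vc=[6]
#7 0x149→b20/s0 L1-HIT; vc=[6]
#8 0x1a1→b26/s2 L1-HIT; vc=[6]
#9 0xc5→b12/s0 MISS; vc=[6,20]

SEQ = [MISS, MISS, MISS, VC-HIT, VC-HIT, L1-HIT, L1-HIT, L1-HIT, L1-HIT, MISS]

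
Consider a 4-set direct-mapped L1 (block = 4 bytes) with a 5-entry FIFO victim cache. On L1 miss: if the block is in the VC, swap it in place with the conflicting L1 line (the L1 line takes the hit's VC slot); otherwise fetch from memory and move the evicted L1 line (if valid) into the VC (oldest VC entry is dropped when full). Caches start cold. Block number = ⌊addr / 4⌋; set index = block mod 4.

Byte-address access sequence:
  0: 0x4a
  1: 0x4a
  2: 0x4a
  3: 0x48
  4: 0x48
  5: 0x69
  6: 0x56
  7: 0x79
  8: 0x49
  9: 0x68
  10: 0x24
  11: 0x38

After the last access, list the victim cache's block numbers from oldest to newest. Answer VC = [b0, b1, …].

0: 0x4a (blk 18, set 2) → MISS  vc=[]
1: 0x4a (blk 18, set 2) → L1-HIT  vc=[]
2: 0x4a (blk 18, set 2) → L1-HIT  vc=[]
3: 0x48 (blk 18, set 2) → L1-HIT  vc=[]
4: 0x48 (blk 18, set 2) → L1-HIT  vc=[]
5: 0x69 (blk 26, set 2) → MISS  vc=[18]
6: 0x56 (blk 21, set 1) → MISS  vc=[18]
7: 0x79 (blk 30, set 2) → MISS  vc=[18, 26]
8: 0x49 (blk 18, set 2) → VC-HIT  vc=[30, 26]
9: 0x68 (blk 26, set 2) → VC-HIT  vc=[30, 18]
10: 0x24 (blk 9, set 1) → MISS  vc=[30, 18, 21]
11: 0x38 (blk 14, set 2) → MISS  vc=[30, 18, 21, 26]

VC = [30, 18, 21, 26]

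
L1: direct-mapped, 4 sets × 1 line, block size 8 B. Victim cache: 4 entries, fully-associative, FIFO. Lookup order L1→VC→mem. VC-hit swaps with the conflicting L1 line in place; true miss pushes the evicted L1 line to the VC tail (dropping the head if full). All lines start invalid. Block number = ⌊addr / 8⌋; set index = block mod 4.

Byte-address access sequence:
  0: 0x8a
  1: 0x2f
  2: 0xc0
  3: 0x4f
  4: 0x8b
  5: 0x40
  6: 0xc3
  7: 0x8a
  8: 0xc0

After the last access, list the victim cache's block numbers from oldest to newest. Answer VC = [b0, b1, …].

  [0] addr=0x8a blk=17 s=1: MISS | VC []
  [1] addr=0x2f blk=5 s=1: MISS | VC [17]
  [2] addr=0xc0 blk=24 s=0: MISS | VC [17]
  [3] addr=0x4f blk=9 s=1: MISS | VC [17, 5]
  [4] addr=0x8b blk=17 s=1: VC-HIT | VC [9, 5]
  [5] addr=0x40 blk=8 s=0: MISS | VC [9, 5, 24]
  [6] addr=0xc3 blk=24 s=0: VC-HIT | VC [9, 5, 8]
  [7] addr=0x8a blk=17 s=1: L1-HIT | VC [9, 5, 8]
  [8] addr=0xc0 blk=24 s=0: L1-HIT | VC [9, 5, 8]

VC = [9, 5, 8]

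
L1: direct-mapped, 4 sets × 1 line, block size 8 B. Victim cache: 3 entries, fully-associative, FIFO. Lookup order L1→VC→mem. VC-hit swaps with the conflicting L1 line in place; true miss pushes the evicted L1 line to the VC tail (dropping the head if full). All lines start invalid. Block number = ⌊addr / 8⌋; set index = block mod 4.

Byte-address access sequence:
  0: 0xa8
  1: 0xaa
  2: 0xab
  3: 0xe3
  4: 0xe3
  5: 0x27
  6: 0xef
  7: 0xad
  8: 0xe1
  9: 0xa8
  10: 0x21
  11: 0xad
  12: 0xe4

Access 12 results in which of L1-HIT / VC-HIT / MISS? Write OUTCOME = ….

#0 0xa8→b21/s1 MISS; vc=[]
#1 0xaa→b21/s1 L1-HIT; vc=[]
#2 0xab→b21/s1 L1-HIT; vc=[]
#3 0xe3→b28/s0 MISS; vc=[]
#4 0xe3→b28/s0 L1-HIT; vc=[]
#5 0x27→b4/s0 MISS; vc=[28]
#6 0xef→b29/s1 MISS; vc=[28,21]
#7 0xad→b21/s1 VC-HIT; vc=[28,29]
#8 0xe1→b28/s0 VC-HIT; vc=[4,29]
#9 0xa8→b21/s1 L1-HIT; vc=[4,29]
#10 0x21→b4/s0 VC-HIT; vc=[28,29]
#11 0xad→b21/s1 L1-HIT; vc=[28,29]
#12 0xe4→b28/s0 VC-HIT; vc=[4,29]

OUTCOME = VC-HIT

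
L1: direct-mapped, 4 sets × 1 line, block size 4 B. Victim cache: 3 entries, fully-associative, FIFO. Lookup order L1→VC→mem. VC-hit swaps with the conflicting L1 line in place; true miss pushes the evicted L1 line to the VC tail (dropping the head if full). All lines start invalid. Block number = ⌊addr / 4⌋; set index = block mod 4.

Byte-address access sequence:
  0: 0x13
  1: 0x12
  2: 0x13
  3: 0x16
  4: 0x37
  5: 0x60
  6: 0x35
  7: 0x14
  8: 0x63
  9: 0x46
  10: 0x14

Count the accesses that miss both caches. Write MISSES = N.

MISSES = 5

  [0] addr=0x13 blk=4 s=0: MISS | VC []
  [1] addr=0x12 blk=4 s=0: L1-HIT | VC []
  [2] addr=0x13 blk=4 s=0: L1-HIT | VC []
  [3] addr=0x16 blk=5 s=1: MISS | VC []
  [4] addr=0x37 blk=13 s=1: MISS | VC [5]
  [5] addr=0x60 blk=24 s=0: MISS | VC [5, 4]
  [6] addr=0x35 blk=13 s=1: L1-HIT | VC [5, 4]
  [7] addr=0x14 blk=5 s=1: VC-HIT | VC [13, 4]
  [8] addr=0x63 blk=24 s=0: L1-HIT | VC [13, 4]
  [9] addr=0x46 blk=17 s=1: MISS | VC [13, 4, 5]
  [10] addr=0x14 blk=5 s=1: VC-HIT | VC [13, 4, 17]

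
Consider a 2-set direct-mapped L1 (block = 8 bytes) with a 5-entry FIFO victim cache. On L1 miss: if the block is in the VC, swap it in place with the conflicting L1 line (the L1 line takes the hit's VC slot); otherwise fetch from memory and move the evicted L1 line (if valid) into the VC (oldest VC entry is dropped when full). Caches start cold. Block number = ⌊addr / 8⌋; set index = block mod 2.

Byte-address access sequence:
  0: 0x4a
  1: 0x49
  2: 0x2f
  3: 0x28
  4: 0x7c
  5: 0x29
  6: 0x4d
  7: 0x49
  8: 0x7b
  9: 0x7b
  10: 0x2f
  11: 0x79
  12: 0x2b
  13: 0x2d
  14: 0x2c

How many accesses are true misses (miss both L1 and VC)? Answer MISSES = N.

MISSES = 3

  [0] addr=0x4a blk=9 s=1: MISS | VC []
  [1] addr=0x49 blk=9 s=1: L1-HIT | VC []
  [2] addr=0x2f blk=5 s=1: MISS | VC [9]
  [3] addr=0x28 blk=5 s=1: L1-HIT | VC [9]
  [4] addr=0x7c blk=15 s=1: MISS | VC [9, 5]
  [5] addr=0x29 blk=5 s=1: VC-HIT | VC [9, 15]
  [6] addr=0x4d blk=9 s=1: VC-HIT | VC [5, 15]
  [7] addr=0x49 blk=9 s=1: L1-HIT | VC [5, 15]
  [8] addr=0x7b blk=15 s=1: VC-HIT | VC [5, 9]
  [9] addr=0x7b blk=15 s=1: L1-HIT | VC [5, 9]
  [10] addr=0x2f blk=5 s=1: VC-HIT | VC [15, 9]
  [11] addr=0x79 blk=15 s=1: VC-HIT | VC [5, 9]
  [12] addr=0x2b blk=5 s=1: VC-HIT | VC [15, 9]
  [13] addr=0x2d blk=5 s=1: L1-HIT | VC [15, 9]
  [14] addr=0x2c blk=5 s=1: L1-HIT | VC [15, 9]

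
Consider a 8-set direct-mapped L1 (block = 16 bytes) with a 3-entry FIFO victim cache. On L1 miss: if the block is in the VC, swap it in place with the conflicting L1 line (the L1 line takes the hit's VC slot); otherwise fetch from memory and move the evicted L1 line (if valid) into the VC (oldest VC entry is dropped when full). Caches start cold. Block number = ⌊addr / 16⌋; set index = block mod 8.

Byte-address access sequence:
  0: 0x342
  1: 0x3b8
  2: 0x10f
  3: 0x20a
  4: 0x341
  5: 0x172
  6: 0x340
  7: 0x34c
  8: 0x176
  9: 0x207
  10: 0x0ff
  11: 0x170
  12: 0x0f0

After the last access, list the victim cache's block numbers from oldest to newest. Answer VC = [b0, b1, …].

VC = [16, 23]

  [0] addr=0x342 blk=52 s=4: MISS | VC []
  [1] addr=0x3b8 blk=59 s=3: MISS | VC []
  [2] addr=0x10f blk=16 s=0: MISS | VC []
  [3] addr=0x20a blk=32 s=0: MISS | VC [16]
  [4] addr=0x341 blk=52 s=4: L1-HIT | VC [16]
  [5] addr=0x172 blk=23 s=7: MISS | VC [16]
  [6] addr=0x340 blk=52 s=4: L1-HIT | VC [16]
  [7] addr=0x34c blk=52 s=4: L1-HIT | VC [16]
  [8] addr=0x176 blk=23 s=7: L1-HIT | VC [16]
  [9] addr=0x207 blk=32 s=0: L1-HIT | VC [16]
  [10] addr=0xff blk=15 s=7: MISS | VC [16, 23]
  [11] addr=0x170 blk=23 s=7: VC-HIT | VC [16, 15]
  [12] addr=0xf0 blk=15 s=7: VC-HIT | VC [16, 23]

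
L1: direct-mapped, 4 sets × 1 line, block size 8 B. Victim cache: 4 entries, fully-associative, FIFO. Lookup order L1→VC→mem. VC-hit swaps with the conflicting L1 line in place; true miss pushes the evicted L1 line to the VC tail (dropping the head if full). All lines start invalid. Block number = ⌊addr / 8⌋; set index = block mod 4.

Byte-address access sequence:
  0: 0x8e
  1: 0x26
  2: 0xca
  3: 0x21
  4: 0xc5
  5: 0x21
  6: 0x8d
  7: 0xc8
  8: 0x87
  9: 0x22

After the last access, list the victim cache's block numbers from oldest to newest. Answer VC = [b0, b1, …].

  [0] addr=0x8e blk=17 s=1: MISS | VC []
  [1] addr=0x26 blk=4 s=0: MISS | VC []
  [2] addr=0xca blk=25 s=1: MISS | VC [17]
  [3] addr=0x21 blk=4 s=0: L1-HIT | VC [17]
  [4] addr=0xc5 blk=24 s=0: MISS | VC [17, 4]
  [5] addr=0x21 blk=4 s=0: VC-HIT | VC [17, 24]
  [6] addr=0x8d blk=17 s=1: VC-HIT | VC [25, 24]
  [7] addr=0xc8 blk=25 s=1: VC-HIT | VC [17, 24]
  [8] addr=0x87 blk=16 s=0: MISS | VC [17, 24, 4]
  [9] addr=0x22 blk=4 s=0: VC-HIT | VC [17, 24, 16]

VC = [17, 24, 16]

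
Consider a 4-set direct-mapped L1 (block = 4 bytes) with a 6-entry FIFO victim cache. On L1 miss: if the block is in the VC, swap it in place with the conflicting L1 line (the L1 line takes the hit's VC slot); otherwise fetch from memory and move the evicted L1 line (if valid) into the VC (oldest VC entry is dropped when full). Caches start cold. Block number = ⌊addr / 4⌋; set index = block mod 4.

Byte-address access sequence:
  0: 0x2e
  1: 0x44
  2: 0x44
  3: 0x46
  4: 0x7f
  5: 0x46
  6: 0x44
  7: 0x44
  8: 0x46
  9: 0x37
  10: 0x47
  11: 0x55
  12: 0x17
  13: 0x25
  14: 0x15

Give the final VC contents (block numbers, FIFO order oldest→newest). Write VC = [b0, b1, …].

  [0] addr=0x2e blk=11 s=3: MISS | VC []
  [1] addr=0x44 blk=17 s=1: MISS | VC []
  [2] addr=0x44 blk=17 s=1: L1-HIT | VC []
  [3] addr=0x46 blk=17 s=1: L1-HIT | VC []
  [4] addr=0x7f blk=31 s=3: MISS | VC [11]
  [5] addr=0x46 blk=17 s=1: L1-HIT | VC [11]
  [6] addr=0x44 blk=17 s=1: L1-HIT | VC [11]
  [7] addr=0x44 blk=17 s=1: L1-HIT | VC [11]
  [8] addr=0x46 blk=17 s=1: L1-HIT | VC [11]
  [9] addr=0x37 blk=13 s=1: MISS | VC [11, 17]
  [10] addr=0x47 blk=17 s=1: VC-HIT | VC [11, 13]
  [11] addr=0x55 blk=21 s=1: MISS | VC [11, 13, 17]
  [12] addr=0x17 blk=5 s=1: MISS | VC [11, 13, 17, 21]
  [13] addr=0x25 blk=9 s=1: MISS | VC [11, 13, 17, 21, 5]
  [14] addr=0x15 blk=5 s=1: VC-HIT | VC [11, 13, 17, 21, 9]

VC = [11, 13, 17, 21, 9]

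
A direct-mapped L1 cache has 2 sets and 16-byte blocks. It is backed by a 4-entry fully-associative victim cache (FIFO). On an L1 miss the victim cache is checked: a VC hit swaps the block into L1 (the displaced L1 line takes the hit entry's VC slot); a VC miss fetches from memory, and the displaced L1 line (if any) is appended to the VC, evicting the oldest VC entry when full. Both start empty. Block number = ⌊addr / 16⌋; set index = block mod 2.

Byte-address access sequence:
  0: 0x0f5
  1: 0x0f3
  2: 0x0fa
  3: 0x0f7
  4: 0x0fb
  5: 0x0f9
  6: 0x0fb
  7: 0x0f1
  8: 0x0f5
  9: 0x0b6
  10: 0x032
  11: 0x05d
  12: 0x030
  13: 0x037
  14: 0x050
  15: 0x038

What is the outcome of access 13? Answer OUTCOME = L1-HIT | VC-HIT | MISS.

0: 0xf5 (blk 15, set 1) → MISS  vc=[]
1: 0xf3 (blk 15, set 1) → L1-HIT  vc=[]
2: 0xfa (blk 15, set 1) → L1-HIT  vc=[]
3: 0xf7 (blk 15, set 1) → L1-HIT  vc=[]
4: 0xfb (blk 15, set 1) → L1-HIT  vc=[]
5: 0xf9 (blk 15, set 1) → L1-HIT  vc=[]
6: 0xfb (blk 15, set 1) → L1-HIT  vc=[]
7: 0xf1 (blk 15, set 1) → L1-HIT  vc=[]
8: 0xf5 (blk 15, set 1) → L1-HIT  vc=[]
9: 0xb6 (blk 11, set 1) → MISS  vc=[15]
10: 0x32 (blk 3, set 1) → MISS  vc=[15, 11]
11: 0x5d (blk 5, set 1) → MISS  vc=[15, 11, 3]
12: 0x30 (blk 3, set 1) → VC-HIT  vc=[15, 11, 5]
13: 0x37 (blk 3, set 1) → L1-HIT  vc=[15, 11, 5]
14: 0x50 (blk 5, set 1) → VC-HIT  vc=[15, 11, 3]
15: 0x38 (blk 3, set 1) → VC-HIT  vc=[15, 11, 5]

OUTCOME = L1-HIT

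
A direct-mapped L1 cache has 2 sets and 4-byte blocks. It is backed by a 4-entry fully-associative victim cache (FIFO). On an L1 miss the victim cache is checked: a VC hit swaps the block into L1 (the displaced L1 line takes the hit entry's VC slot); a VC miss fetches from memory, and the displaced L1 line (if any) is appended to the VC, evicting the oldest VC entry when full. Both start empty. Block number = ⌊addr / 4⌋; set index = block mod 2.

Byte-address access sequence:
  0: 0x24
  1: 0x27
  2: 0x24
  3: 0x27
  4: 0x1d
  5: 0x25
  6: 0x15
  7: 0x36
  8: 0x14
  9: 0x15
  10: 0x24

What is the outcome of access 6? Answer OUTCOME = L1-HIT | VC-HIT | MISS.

OUTCOME = MISS

  [0] addr=0x24 blk=9 s=1: MISS | VC []
  [1] addr=0x27 blk=9 s=1: L1-HIT | VC []
  [2] addr=0x24 blk=9 s=1: L1-HIT | VC []
  [3] addr=0x27 blk=9 s=1: L1-HIT | VC []
  [4] addr=0x1d blk=7 s=1: MISS | VC [9]
  [5] addr=0x25 blk=9 s=1: VC-HIT | VC [7]
  [6] addr=0x15 blk=5 s=1: MISS | VC [7, 9]
  [7] addr=0x36 blk=13 s=1: MISS | VC [7, 9, 5]
  [8] addr=0x14 blk=5 s=1: VC-HIT | VC [7, 9, 13]
  [9] addr=0x15 blk=5 s=1: L1-HIT | VC [7, 9, 13]
  [10] addr=0x24 blk=9 s=1: VC-HIT | VC [7, 5, 13]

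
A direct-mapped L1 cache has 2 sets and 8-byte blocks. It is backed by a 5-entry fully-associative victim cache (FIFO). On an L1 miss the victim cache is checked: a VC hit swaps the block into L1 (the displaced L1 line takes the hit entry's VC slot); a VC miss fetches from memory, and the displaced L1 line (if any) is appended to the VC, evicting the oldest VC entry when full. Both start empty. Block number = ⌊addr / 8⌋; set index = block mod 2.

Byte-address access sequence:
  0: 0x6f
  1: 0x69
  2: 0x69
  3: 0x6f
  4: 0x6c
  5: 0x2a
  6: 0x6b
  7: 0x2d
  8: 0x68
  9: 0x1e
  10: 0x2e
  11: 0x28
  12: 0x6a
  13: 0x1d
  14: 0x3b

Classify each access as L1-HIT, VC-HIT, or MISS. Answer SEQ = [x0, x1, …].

  [0] addr=0x6f blk=13 s=1: MISS | VC []
  [1] addr=0x69 blk=13 s=1: L1-HIT | VC []
  [2] addr=0x69 blk=13 s=1: L1-HIT | VC []
  [3] addr=0x6f blk=13 s=1: L1-HIT | VC []
  [4] addr=0x6c blk=13 s=1: L1-HIT | VC []
  [5] addr=0x2a blk=5 s=1: MISS | VC [13]
  [6] addr=0x6b blk=13 s=1: VC-HIT | VC [5]
  [7] addr=0x2d blk=5 s=1: VC-HIT | VC [13]
  [8] addr=0x68 blk=13 s=1: VC-HIT | VC [5]
  [9] addr=0x1e blk=3 s=1: MISS | VC [5, 13]
  [10] addr=0x2e blk=5 s=1: VC-HIT | VC [3, 13]
  [11] addr=0x28 blk=5 s=1: L1-HIT | VC [3, 13]
  [12] addr=0x6a blk=13 s=1: VC-HIT | VC [3, 5]
  [13] addr=0x1d blk=3 s=1: VC-HIT | VC [13, 5]
  [14] addr=0x3b blk=7 s=1: MISS | VC [13, 5, 3]

SEQ = [MISS, L1-HIT, L1-HIT, L1-HIT, L1-HIT, MISS, VC-HIT, VC-HIT, VC-HIT, MISS, VC-HIT, L1-HIT, VC-HIT, VC-HIT, MISS]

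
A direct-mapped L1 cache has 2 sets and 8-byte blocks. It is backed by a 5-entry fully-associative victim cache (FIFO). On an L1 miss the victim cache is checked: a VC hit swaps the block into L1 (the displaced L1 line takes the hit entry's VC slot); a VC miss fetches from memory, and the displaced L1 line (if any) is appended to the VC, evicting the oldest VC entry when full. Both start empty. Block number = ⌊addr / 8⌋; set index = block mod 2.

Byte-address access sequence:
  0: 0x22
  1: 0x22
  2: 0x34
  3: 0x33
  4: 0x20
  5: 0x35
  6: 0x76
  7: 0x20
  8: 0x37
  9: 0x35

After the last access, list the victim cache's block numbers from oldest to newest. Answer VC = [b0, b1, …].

VC = [14, 4]

0: 0x22 (blk 4, set 0) → MISS  vc=[]
1: 0x22 (blk 4, set 0) → L1-HIT  vc=[]
2: 0x34 (blk 6, set 0) → MISS  vc=[4]
3: 0x33 (blk 6, set 0) → L1-HIT  vc=[4]
4: 0x20 (blk 4, set 0) → VC-HIT  vc=[6]
5: 0x35 (blk 6, set 0) → VC-HIT  vc=[4]
6: 0x76 (blk 14, set 0) → MISS  vc=[4, 6]
7: 0x20 (blk 4, set 0) → VC-HIT  vc=[14, 6]
8: 0x37 (blk 6, set 0) → VC-HIT  vc=[14, 4]
9: 0x35 (blk 6, set 0) → L1-HIT  vc=[14, 4]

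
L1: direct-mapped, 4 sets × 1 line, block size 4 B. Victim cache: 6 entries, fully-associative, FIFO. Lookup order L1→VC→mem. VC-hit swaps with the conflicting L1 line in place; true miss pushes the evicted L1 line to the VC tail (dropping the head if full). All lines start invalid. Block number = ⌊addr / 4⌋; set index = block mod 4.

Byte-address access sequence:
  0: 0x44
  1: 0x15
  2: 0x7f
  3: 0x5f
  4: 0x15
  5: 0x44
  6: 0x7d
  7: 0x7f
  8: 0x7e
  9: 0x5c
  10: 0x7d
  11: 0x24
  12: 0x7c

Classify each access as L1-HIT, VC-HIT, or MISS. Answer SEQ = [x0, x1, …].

0: 0x44 (blk 17, set 1) → MISS  vc=[]
1: 0x15 (blk 5, set 1) → MISS  vc=[17]
2: 0x7f (blk 31, set 3) → MISS  vc=[17]
3: 0x5f (blk 23, set 3) → MISS  vc=[17, 31]
4: 0x15 (blk 5, set 1) → L1-HIT  vc=[17, 31]
5: 0x44 (blk 17, set 1) → VC-HIT  vc=[5, 31]
6: 0x7d (blk 31, set 3) → VC-HIT  vc=[5, 23]
7: 0x7f (blk 31, set 3) → L1-HIT  vc=[5, 23]
8: 0x7e (blk 31, set 3) → L1-HIT  vc=[5, 23]
9: 0x5c (blk 23, set 3) → VC-HIT  vc=[5, 31]
10: 0x7d (blk 31, set 3) → VC-HIT  vc=[5, 23]
11: 0x24 (blk 9, set 1) → MISS  vc=[5, 23, 17]
12: 0x7c (blk 31, set 3) → L1-HIT  vc=[5, 23, 17]

SEQ = [MISS, MISS, MISS, MISS, L1-HIT, VC-HIT, VC-HIT, L1-HIT, L1-HIT, VC-HIT, VC-HIT, MISS, L1-HIT]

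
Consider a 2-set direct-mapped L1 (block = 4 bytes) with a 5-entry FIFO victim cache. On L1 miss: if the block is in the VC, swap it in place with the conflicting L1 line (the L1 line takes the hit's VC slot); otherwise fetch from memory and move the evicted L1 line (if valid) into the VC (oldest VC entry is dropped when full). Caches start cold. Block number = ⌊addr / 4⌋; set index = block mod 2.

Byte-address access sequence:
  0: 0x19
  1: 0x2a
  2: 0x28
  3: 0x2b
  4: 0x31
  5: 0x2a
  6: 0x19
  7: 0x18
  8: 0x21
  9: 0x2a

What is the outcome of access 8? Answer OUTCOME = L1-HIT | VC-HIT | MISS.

OUTCOME = MISS

  [0] addr=0x19 blk=6 s=0: MISS | VC []
  [1] addr=0x2a blk=10 s=0: MISS | VC [6]
  [2] addr=0x28 blk=10 s=0: L1-HIT | VC [6]
  [3] addr=0x2b blk=10 s=0: L1-HIT | VC [6]
  [4] addr=0x31 blk=12 s=0: MISS | VC [6, 10]
  [5] addr=0x2a blk=10 s=0: VC-HIT | VC [6, 12]
  [6] addr=0x19 blk=6 s=0: VC-HIT | VC [10, 12]
  [7] addr=0x18 blk=6 s=0: L1-HIT | VC [10, 12]
  [8] addr=0x21 blk=8 s=0: MISS | VC [10, 12, 6]
  [9] addr=0x2a blk=10 s=0: VC-HIT | VC [8, 12, 6]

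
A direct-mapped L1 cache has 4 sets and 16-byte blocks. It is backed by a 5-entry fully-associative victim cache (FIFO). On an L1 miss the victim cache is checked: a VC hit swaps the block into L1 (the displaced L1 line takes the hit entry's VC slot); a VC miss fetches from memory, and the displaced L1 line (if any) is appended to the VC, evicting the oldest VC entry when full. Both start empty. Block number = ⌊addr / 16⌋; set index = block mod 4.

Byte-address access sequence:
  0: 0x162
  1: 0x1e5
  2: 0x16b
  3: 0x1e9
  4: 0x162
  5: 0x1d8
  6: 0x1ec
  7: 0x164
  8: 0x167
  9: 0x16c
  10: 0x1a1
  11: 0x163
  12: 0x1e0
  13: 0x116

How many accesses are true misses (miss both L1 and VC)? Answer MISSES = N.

MISSES = 5

#0 0x162→b22/s2 MISS; vc=[]
#1 0x1e5→b30/s2 MISS; vc=[22]
#2 0x16b→b22/s2 VC-HIT; vc=[30]
#3 0x1e9→b30/s2 VC-HIT; vc=[22]
#4 0x162→b22/s2 VC-HIT; vc=[30]
#5 0x1d8→b29/s1 MISS; vc=[30]
#6 0x1ec→b30/s2 VC-HIT; vc=[22]
#7 0x164→b22/s2 VC-HIT; vc=[30]
#8 0x167→b22/s2 L1-HIT; vc=[30]
#9 0x16c→b22/s2 L1-HIT; vc=[30]
#10 0x1a1→b26/s2 MISS; vc=[30,22]
#11 0x163→b22/s2 VC-HIT; vc=[30,26]
#12 0x1e0→b30/s2 VC-HIT; vc=[22,26]
#13 0x116→b17/s1 MISS; vc=[22,26,29]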